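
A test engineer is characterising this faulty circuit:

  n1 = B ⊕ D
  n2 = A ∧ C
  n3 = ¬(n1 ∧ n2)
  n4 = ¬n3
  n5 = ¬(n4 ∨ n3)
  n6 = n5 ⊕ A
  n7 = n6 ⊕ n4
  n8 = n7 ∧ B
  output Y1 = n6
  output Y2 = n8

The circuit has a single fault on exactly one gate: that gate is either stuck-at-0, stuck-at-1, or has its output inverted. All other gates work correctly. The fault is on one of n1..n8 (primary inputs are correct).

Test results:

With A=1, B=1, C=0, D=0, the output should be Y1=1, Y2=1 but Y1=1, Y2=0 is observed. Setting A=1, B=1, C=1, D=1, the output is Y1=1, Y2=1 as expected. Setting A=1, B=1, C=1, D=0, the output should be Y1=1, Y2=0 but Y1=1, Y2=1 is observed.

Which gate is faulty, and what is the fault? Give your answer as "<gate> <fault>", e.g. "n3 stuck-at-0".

Fault-free values for test 1 (A=1, B=1, C=0, D=0): n1=1, n2=0, n3=1, n4=0, n5=0, n6=1, n7=1, n8=1, giving Y1=1, Y2=1. Observed Y1=1, Y2=0.
Test 1: faults giving observed Y1=1, Y2=0 are {n2 stuck-at-1, n2 inverted output, n3 stuck-at-0, n3 inverted output, n4 stuck-at-1, n4 inverted output, n7 stuck-at-0, n7 inverted output, n8 stuck-at-0, n8 inverted output}.
Test 2 (A=1, B=1, C=1, D=1): fault-free n1=0, n2=1, n3=1, n4=0, n5=0, n6=1, n7=1, n8=1 → Y1=1, Y2=1; observed Y1=1, Y2=1. Eliminates n3 stuck-at-0, n3 inverted output, n4 stuck-at-1, n4 inverted output, n7 stuck-at-0, n7 inverted output, n8 stuck-at-0, n8 inverted output.
Test 3 (A=1, B=1, C=1, D=0): fault-free n1=1, n2=1, n3=0, n4=1, n5=0, n6=1, n7=0, n8=0 → Y1=1, Y2=0; observed Y1=1, Y2=1. Eliminates n2 stuck-at-1.
Only n2 inverted output is consistent with every test.

n2 inverted output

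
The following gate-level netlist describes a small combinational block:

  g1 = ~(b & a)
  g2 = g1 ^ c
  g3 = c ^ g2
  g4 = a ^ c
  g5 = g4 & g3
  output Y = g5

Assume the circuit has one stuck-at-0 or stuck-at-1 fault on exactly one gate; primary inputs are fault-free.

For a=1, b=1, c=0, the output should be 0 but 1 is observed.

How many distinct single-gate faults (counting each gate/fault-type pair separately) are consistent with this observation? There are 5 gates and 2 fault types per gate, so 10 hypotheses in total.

4

Fault-free: g1=0, g2=0, g3=0, g4=1, g5=0 → 0. Observed 1.
  g1 stuck-at-0: output 0 ✗
  g1 stuck-at-1: output 1 ✓
  g2 stuck-at-0: output 0 ✗
  g2 stuck-at-1: output 1 ✓
  g3 stuck-at-0: output 0 ✗
  g3 stuck-at-1: output 1 ✓
  g4 stuck-at-0: output 0 ✗
  g4 stuck-at-1: output 0 ✗
  g5 stuck-at-0: output 0 ✗
  g5 stuck-at-1: output 1 ✓
Consistent faults: {g1 stuck-at-1, g2 stuck-at-1, g3 stuck-at-1, g5 stuck-at-1} — 4 in all.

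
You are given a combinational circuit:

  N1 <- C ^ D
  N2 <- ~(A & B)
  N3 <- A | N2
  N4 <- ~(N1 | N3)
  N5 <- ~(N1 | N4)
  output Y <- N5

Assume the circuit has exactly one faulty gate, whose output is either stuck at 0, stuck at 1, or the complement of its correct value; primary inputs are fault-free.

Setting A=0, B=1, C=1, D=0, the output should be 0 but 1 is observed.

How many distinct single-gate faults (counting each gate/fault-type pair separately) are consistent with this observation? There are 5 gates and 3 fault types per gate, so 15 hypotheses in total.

4

Fault-free: N1=1, N2=1, N3=1, N4=0, N5=0 → 0. Observed 1.
  N1: stuck-at-0, inverted output ✓; others ✗
  N2: none of the 3 fault types match ✗
  N3: none of the 3 fault types match ✗
  N4: none of the 3 fault types match ✗
  N5: stuck-at-1, inverted output ✓; others ✗
Consistent faults: {N1 stuck-at-0, N1 inverted output, N5 stuck-at-1, N5 inverted output} — 4 in all.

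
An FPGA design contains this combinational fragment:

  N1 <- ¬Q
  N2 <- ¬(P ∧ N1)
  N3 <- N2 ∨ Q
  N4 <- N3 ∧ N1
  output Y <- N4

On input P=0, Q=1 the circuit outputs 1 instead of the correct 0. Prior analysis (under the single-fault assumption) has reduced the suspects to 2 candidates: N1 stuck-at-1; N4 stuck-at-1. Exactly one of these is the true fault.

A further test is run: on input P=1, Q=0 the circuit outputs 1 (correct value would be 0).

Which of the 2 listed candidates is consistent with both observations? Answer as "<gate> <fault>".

N4 stuck-at-1

Evaluate each candidate on input P=1, Q=0:
  N1 stuck-at-1: N1=1 [stuck-at-1], N2=0, N3=0, N4=0 → 0 — eliminated
  N4 stuck-at-1: N1=1, N2=0, N3=0, N4=1 [stuck-at-1] → 1 — matches
Only N4 stuck-at-1 reproduces the observed 1.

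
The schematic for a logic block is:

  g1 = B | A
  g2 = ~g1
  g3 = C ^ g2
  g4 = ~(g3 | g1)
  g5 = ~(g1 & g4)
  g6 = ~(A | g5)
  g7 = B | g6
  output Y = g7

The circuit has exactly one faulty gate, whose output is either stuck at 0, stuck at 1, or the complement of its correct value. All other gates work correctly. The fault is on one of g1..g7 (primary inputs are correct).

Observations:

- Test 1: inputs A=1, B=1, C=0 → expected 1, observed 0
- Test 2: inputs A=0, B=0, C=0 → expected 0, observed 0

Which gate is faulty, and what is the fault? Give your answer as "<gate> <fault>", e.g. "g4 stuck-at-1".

g7 stuck-at-0

Fault-free values for test 1 (A=1, B=1, C=0): g1=1, g2=0, g3=0, g4=0, g5=1, g6=0, g7=1, giving Y=1. Observed 0.
Test 1: faults giving observed 0 are {g7 stuck-at-0, g7 inverted output}.
Test 2 (A=0, B=0, C=0): fault-free g1=0, g2=1, g3=1, g4=0, g5=1, g6=0, g7=0 → 0; observed 0. Eliminates g7 inverted output.
Only g7 stuck-at-0 is consistent with every test.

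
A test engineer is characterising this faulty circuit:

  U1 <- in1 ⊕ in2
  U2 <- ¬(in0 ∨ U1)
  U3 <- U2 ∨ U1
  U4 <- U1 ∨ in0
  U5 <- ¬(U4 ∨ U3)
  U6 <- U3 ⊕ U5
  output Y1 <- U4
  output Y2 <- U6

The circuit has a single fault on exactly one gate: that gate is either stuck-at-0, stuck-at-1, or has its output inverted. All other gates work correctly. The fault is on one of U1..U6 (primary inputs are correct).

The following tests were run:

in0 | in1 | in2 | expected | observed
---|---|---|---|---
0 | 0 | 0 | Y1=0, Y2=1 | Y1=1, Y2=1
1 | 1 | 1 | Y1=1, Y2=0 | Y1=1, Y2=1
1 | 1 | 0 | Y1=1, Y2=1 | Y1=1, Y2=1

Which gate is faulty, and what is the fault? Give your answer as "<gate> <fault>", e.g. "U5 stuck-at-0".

Fault-free values for test 1 (in0=0, in1=0, in2=0): U1=0, U2=1, U3=1, U4=0, U5=0, U6=1, giving Y1=0, Y2=1. Observed Y1=1, Y2=1.
Test 1: faults giving observed Y1=1, Y2=1 are {U1 stuck-at-1, U1 inverted output, U4 stuck-at-1, U4 inverted output}.
Test 2 (in0=1, in1=1, in2=1): fault-free U1=0, U2=0, U3=0, U4=1, U5=0, U6=0 → Y1=1, Y2=0; observed Y1=1, Y2=1. Eliminates U4 stuck-at-1, U4 inverted output.
Test 3 (in0=1, in1=1, in2=0): fault-free U1=1, U2=0, U3=1, U4=1, U5=0, U6=1 → Y1=1, Y2=1; observed Y1=1, Y2=1. Eliminates U1 inverted output.
Only U1 stuck-at-1 is consistent with every test.

U1 stuck-at-1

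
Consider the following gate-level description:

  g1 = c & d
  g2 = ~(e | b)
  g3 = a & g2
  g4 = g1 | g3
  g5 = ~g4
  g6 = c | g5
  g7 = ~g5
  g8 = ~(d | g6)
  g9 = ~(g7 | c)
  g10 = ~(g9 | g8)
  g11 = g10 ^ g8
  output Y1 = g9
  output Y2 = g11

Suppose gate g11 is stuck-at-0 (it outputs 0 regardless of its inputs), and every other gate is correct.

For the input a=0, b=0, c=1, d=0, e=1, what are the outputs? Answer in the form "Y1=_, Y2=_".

Propagate with g11 forced: g1=0, g2=0, g3=0, g4=0, g5=1, g6=1, g7=0, g8=0, g9=0, g10=1, g11=0 [stuck-at-0].
So the outputs are Y1=0, Y2=0. (Without the fault they would be Y1=0, Y2=1.)

Y1=0, Y2=0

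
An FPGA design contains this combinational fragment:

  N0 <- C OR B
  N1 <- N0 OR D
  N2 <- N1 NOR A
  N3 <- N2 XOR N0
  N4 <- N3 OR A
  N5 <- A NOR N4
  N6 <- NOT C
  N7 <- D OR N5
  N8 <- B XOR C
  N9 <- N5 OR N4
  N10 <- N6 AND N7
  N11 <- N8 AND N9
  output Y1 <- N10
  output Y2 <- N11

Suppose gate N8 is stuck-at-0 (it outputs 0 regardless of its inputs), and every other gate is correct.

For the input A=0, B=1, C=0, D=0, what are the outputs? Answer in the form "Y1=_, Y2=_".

Y1=0, Y2=0

Propagate with N8 forced: N0=1, N1=1, N2=0, N3=1, N4=1, N5=0, N6=1, N7=0, N8=0 [stuck-at-0], N9=1, N10=0, N11=0.
So the outputs are Y1=0, Y2=0. (Without the fault they would be Y1=0, Y2=1.)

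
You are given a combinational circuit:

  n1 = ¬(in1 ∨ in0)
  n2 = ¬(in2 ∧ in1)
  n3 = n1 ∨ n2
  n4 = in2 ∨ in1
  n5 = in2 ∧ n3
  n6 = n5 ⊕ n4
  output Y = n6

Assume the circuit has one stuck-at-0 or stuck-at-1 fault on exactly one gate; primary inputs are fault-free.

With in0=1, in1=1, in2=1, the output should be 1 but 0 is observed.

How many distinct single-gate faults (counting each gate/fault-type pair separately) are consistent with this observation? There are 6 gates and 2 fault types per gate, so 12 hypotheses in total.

6

Fault-free: n1=0, n2=0, n3=0, n4=1, n5=0, n6=1 → 1. Observed 0.
  n1 stuck-at-0: output 1 ✗
  n1 stuck-at-1: output 0 ✓
  n2 stuck-at-0: output 1 ✗
  n2 stuck-at-1: output 0 ✓
  n3 stuck-at-0: output 1 ✗
  n3 stuck-at-1: output 0 ✓
  n4 stuck-at-0: output 0 ✓
  n4 stuck-at-1: output 1 ✗
  n5 stuck-at-0: output 1 ✗
  n5 stuck-at-1: output 0 ✓
  n6 stuck-at-0: output 0 ✓
  n6 stuck-at-1: output 1 ✗
Consistent faults: {n1 stuck-at-1, n2 stuck-at-1, n3 stuck-at-1, n4 stuck-at-0, n5 stuck-at-1, n6 stuck-at-0} — 6 in all.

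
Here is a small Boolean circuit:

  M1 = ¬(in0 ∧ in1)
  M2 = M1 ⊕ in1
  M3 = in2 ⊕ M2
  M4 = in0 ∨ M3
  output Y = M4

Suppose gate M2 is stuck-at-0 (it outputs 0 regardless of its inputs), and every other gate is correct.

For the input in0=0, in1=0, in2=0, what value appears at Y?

0

Propagate with M2 forced: M1=1, M2=0 [stuck-at-0], M3=0, M4=0.
So Y = 0. (Without the fault it would be 1.)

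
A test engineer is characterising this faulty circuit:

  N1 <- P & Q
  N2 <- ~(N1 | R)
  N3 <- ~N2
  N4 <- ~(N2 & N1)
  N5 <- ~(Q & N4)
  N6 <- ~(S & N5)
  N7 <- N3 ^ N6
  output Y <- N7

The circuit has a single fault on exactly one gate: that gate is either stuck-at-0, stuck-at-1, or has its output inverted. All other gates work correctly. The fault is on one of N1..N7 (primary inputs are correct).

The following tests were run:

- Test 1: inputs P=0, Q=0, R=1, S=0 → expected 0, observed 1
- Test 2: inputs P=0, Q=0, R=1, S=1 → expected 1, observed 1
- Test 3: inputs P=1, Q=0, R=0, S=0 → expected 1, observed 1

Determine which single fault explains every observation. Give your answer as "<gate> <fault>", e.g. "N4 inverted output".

N7 stuck-at-1

Fault-free values for test 1 (P=0, Q=0, R=1, S=0): N1=0, N2=0, N3=1, N4=1, N5=1, N6=1, N7=0, giving Y=0. Observed 1.
Test 1: faults giving observed 1 are {N2 stuck-at-1, N2 inverted output, N3 stuck-at-0, N3 inverted output, N6 stuck-at-0, N6 inverted output, N7 stuck-at-1, N7 inverted output}.
Test 2 (P=0, Q=0, R=1, S=1): fault-free N1=0, N2=0, N3=1, N4=1, N5=1, N6=0, N7=1 → 1; observed 1. Eliminates N2 stuck-at-1, N2 inverted output, N3 stuck-at-0, N3 inverted output, N6 inverted output, N7 inverted output.
Test 3 (P=1, Q=0, R=0, S=0): fault-free N1=0, N2=1, N3=0, N4=1, N5=1, N6=1, N7=1 → 1; observed 1. Eliminates N6 stuck-at-0.
Only N7 stuck-at-1 is consistent with every test.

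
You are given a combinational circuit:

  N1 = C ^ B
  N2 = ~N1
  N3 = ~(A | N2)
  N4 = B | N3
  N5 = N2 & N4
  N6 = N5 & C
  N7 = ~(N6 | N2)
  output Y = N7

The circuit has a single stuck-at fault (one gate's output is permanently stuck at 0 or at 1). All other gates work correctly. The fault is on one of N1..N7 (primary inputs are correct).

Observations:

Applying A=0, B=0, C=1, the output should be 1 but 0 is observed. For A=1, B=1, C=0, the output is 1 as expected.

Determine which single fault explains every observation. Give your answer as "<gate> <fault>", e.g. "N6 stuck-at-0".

N5 stuck-at-1

Fault-free values for test 1 (A=0, B=0, C=1): N1=1, N2=0, N3=1, N4=1, N5=0, N6=0, N7=1, giving Y=1. Observed 0.
Test 1: faults giving observed 0 are {N1 stuck-at-0, N2 stuck-at-1, N5 stuck-at-1, N6 stuck-at-1, N7 stuck-at-0}.
Test 2 (A=1, B=1, C=0): fault-free N1=1, N2=0, N3=0, N4=1, N5=0, N6=0, N7=1 → 1; observed 1. Eliminates N1 stuck-at-0, N2 stuck-at-1, N6 stuck-at-1, N7 stuck-at-0.
Only N5 stuck-at-1 is consistent with every test.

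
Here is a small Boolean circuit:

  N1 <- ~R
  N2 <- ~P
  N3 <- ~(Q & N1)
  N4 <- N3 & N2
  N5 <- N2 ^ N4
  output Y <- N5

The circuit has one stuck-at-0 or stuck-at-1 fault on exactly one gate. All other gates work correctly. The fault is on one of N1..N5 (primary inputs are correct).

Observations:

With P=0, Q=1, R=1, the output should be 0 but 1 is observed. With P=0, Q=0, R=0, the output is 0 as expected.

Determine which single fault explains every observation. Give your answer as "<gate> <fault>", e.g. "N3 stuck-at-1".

N1 stuck-at-1

Fault-free values for test 1 (P=0, Q=1, R=1): N1=0, N2=1, N3=1, N4=1, N5=0, giving Y=0. Observed 1.
Test 1: faults giving observed 1 are {N1 stuck-at-1, N3 stuck-at-0, N4 stuck-at-0, N5 stuck-at-1}.
Test 2 (P=0, Q=0, R=0): fault-free N1=1, N2=1, N3=1, N4=1, N5=0 → 0; observed 0. Eliminates N3 stuck-at-0, N4 stuck-at-0, N5 stuck-at-1.
Only N1 stuck-at-1 is consistent with every test.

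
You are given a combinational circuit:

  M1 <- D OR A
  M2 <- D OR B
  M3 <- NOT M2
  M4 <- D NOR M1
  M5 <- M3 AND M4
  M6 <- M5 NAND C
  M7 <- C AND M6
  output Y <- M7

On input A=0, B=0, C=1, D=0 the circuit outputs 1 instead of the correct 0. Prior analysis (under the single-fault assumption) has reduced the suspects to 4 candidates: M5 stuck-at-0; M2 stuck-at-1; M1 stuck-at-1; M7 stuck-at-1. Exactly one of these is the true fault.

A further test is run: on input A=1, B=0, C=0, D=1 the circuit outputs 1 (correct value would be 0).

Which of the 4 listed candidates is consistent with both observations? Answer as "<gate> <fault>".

Evaluate each candidate on input A=1, B=0, C=0, D=1:
  M5 stuck-at-0: M1=1, M2=1, M3=0, M4=0, M5=0 [stuck-at-0], M6=1, M7=0 → 0 — eliminated
  M2 stuck-at-1: M1=1, M2=1 [stuck-at-1], M3=0, M4=0, M5=0, M6=1, M7=0 → 0 — eliminated
  M1 stuck-at-1: M1=1 [stuck-at-1], M2=1, M3=0, M4=0, M5=0, M6=1, M7=0 → 0 — eliminated
  M7 stuck-at-1: M1=1, M2=1, M3=0, M4=0, M5=0, M6=1, M7=1 [stuck-at-1] → 1 — matches
Only M7 stuck-at-1 reproduces the observed 1.

M7 stuck-at-1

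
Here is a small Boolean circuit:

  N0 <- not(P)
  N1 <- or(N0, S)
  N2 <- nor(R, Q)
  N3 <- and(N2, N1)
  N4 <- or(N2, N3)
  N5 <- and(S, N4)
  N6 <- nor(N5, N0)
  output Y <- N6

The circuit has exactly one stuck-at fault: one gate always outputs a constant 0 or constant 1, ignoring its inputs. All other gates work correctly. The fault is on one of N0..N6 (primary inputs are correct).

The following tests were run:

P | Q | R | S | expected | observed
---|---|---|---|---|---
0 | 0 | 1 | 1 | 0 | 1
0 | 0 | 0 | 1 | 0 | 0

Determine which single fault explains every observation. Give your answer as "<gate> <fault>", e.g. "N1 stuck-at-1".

Fault-free values for test 1 (P=0, Q=0, R=1, S=1): N0=1, N1=1, N2=0, N3=0, N4=0, N5=0, N6=0, giving Y=0. Observed 1.
Test 1: faults giving observed 1 are {N0 stuck-at-0, N6 stuck-at-1}.
Test 2 (P=0, Q=0, R=0, S=1): fault-free N0=1, N1=1, N2=1, N3=1, N4=1, N5=1, N6=0 → 0; observed 0. Eliminates N6 stuck-at-1.
Only N0 stuck-at-0 is consistent with every test.

N0 stuck-at-0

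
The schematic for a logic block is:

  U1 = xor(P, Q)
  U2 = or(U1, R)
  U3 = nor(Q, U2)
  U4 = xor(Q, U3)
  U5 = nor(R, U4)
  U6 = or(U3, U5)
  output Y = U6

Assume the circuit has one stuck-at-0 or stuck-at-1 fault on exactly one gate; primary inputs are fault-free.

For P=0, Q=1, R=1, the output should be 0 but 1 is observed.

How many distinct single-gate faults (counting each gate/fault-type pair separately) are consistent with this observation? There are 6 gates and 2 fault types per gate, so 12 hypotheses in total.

3

Fault-free: U1=1, U2=1, U3=0, U4=1, U5=0, U6=0 → 0. Observed 1.
  U1 stuck-at-0: output 0 ✗
  U1 stuck-at-1: output 0 ✗
  U2 stuck-at-0: output 0 ✗
  U2 stuck-at-1: output 0 ✗
  U3 stuck-at-0: output 0 ✗
  U3 stuck-at-1: output 1 ✓
  U4 stuck-at-0: output 0 ✗
  U4 stuck-at-1: output 0 ✗
  U5 stuck-at-0: output 0 ✗
  U5 stuck-at-1: output 1 ✓
  U6 stuck-at-0: output 0 ✗
  U6 stuck-at-1: output 1 ✓
Consistent faults: {U3 stuck-at-1, U5 stuck-at-1, U6 stuck-at-1} — 3 in all.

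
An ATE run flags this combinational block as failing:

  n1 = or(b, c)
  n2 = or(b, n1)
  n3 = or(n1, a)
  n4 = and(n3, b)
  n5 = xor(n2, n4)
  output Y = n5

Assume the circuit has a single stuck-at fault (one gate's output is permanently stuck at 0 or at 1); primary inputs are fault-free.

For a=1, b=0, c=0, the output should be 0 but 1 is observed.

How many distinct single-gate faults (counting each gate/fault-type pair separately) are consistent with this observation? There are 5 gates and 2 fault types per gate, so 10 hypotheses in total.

4

Fault-free: n1=0, n2=0, n3=1, n4=0, n5=0 → 0. Observed 1.
  n1 stuck-at-0: output 0 ✗
  n1 stuck-at-1: output 1 ✓
  n2 stuck-at-0: output 0 ✗
  n2 stuck-at-1: output 1 ✓
  n3 stuck-at-0: output 0 ✗
  n3 stuck-at-1: output 0 ✗
  n4 stuck-at-0: output 0 ✗
  n4 stuck-at-1: output 1 ✓
  n5 stuck-at-0: output 0 ✗
  n5 stuck-at-1: output 1 ✓
Consistent faults: {n1 stuck-at-1, n2 stuck-at-1, n4 stuck-at-1, n5 stuck-at-1} — 4 in all.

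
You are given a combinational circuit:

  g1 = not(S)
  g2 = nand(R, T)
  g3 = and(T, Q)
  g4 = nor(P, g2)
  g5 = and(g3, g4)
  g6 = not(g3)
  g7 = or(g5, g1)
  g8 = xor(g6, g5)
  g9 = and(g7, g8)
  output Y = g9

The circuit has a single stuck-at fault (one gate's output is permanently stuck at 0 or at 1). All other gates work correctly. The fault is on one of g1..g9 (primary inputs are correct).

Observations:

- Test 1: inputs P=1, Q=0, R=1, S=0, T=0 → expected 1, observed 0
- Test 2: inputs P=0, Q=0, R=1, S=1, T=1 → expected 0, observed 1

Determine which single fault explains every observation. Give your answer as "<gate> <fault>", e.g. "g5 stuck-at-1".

Fault-free values for test 1 (P=1, Q=0, R=1, S=0, T=0): g1=1, g2=1, g3=0, g4=0, g5=0, g6=1, g7=1, g8=1, g9=1, giving Y=1. Observed 0.
Test 1: faults giving observed 0 are {g1 stuck-at-0, g3 stuck-at-1, g5 stuck-at-1, g6 stuck-at-0, g7 stuck-at-0, g8 stuck-at-0, g9 stuck-at-0}.
Test 2 (P=0, Q=0, R=1, S=1, T=1): fault-free g1=0, g2=0, g3=0, g4=1, g5=0, g6=1, g7=0, g8=1, g9=0 → 0; observed 1. Eliminates g1 stuck-at-0, g5 stuck-at-1, g6 stuck-at-0, g7 stuck-at-0, g8 stuck-at-0, g9 stuck-at-0.
Only g3 stuck-at-1 is consistent with every test.

g3 stuck-at-1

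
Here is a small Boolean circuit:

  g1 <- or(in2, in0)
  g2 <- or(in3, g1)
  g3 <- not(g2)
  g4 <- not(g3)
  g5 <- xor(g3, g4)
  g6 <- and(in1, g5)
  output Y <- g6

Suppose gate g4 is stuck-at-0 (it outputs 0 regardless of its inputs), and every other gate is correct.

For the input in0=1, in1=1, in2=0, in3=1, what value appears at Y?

0

Propagate with g4 forced: g1=1, g2=1, g3=0, g4=0 [stuck-at-0], g5=0, g6=0.
So Y = 0. (Without the fault it would be 1.)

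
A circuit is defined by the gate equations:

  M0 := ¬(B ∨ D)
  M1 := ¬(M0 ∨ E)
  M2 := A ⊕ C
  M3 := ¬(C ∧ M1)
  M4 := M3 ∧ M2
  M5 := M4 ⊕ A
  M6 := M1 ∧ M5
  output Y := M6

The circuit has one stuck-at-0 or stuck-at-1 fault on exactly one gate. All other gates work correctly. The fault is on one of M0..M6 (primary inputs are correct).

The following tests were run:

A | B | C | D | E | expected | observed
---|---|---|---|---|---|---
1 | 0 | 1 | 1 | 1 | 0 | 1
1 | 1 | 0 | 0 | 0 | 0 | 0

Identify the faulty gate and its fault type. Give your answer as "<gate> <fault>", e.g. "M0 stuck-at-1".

M1 stuck-at-1

Fault-free values for test 1 (A=1, B=0, C=1, D=1, E=1): M0=0, M1=0, M2=0, M3=1, M4=0, M5=1, M6=0, giving Y=0. Observed 1.
Test 1: faults giving observed 1 are {M1 stuck-at-1, M6 stuck-at-1}.
Test 2 (A=1, B=1, C=0, D=0, E=0): fault-free M0=0, M1=1, M2=1, M3=1, M4=1, M5=0, M6=0 → 0; observed 0. Eliminates M6 stuck-at-1.
Only M1 stuck-at-1 is consistent with every test.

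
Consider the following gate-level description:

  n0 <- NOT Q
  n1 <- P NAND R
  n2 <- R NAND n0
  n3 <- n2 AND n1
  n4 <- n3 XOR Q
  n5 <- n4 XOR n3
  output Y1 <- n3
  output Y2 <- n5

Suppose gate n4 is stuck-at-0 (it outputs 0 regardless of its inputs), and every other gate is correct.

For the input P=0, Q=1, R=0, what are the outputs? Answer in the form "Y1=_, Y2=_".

Y1=1, Y2=1

Propagate with n4 forced: n0=0, n1=1, n2=1, n3=1, n4=0 [stuck-at-0], n5=1.
So the outputs are Y1=1, Y2=1. (Same as the fault-free value — the fault is masked on this input.)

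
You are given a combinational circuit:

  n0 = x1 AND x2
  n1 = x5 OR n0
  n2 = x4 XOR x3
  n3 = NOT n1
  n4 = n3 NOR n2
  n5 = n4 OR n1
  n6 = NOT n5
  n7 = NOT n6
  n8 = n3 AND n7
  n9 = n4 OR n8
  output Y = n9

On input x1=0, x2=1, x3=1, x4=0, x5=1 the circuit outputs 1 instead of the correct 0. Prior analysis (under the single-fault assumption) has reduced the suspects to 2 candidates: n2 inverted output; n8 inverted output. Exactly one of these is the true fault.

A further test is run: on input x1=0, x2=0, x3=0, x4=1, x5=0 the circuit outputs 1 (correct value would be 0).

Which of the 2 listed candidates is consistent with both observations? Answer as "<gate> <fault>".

Evaluate each candidate on input x1=0, x2=0, x3=0, x4=1, x5=0:
  n2 inverted output: n0=0, n1=0, n2=0 [inverted output], n3=1, n4=0, n5=0, n6=1, n7=0, n8=0, n9=0 → 0 — eliminated
  n8 inverted output: n0=0, n1=0, n2=1, n3=1, n4=0, n5=0, n6=1, n7=0, n8=1 [inverted output], n9=1 → 1 — matches
Only n8 inverted output reproduces the observed 1.

n8 inverted output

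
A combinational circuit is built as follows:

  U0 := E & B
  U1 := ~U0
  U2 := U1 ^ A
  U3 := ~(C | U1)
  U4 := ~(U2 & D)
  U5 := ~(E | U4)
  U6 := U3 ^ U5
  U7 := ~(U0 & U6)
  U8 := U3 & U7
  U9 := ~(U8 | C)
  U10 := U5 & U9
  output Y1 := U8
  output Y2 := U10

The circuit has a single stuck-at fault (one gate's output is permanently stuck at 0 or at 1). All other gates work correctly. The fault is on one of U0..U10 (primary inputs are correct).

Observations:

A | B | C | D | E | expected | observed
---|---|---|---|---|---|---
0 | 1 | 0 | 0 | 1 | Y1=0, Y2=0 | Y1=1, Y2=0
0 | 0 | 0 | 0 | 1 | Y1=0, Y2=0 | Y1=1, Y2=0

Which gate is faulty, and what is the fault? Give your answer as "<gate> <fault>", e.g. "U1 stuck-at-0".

Fault-free values for test 1 (A=0, B=1, C=0, D=0, E=1): U0=1, U1=0, U2=0, U3=1, U4=1, U5=0, U6=1, U7=0, U8=0, U9=1, U10=0, giving Y1=0, Y2=0. Observed Y1=1, Y2=0.
Test 1: faults giving observed Y1=1, Y2=0 are {U5 stuck-at-1, U6 stuck-at-0, U7 stuck-at-1, U8 stuck-at-1}.
Test 2 (A=0, B=0, C=0, D=0, E=1): fault-free U0=0, U1=1, U2=1, U3=0, U4=1, U5=0, U6=0, U7=1, U8=0, U9=1, U10=0 → Y1=0, Y2=0; observed Y1=1, Y2=0. Eliminates U5 stuck-at-1, U6 stuck-at-0, U7 stuck-at-1.
Only U8 stuck-at-1 is consistent with every test.

U8 stuck-at-1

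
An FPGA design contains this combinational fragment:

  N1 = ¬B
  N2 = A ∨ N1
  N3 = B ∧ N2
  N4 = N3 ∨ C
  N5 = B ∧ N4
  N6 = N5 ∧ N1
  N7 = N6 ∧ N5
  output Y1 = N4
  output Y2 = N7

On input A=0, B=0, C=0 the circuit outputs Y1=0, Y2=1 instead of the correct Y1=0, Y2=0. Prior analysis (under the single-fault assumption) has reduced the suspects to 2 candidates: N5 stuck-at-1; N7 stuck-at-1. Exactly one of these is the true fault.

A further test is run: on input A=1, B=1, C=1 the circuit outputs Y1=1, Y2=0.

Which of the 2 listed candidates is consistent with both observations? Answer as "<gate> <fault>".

N5 stuck-at-1

Evaluate each candidate on input A=1, B=1, C=1:
  N5 stuck-at-1: N1=0, N2=1, N3=1, N4=1, N5=1 [stuck-at-1], N6=0, N7=0 → Y1=1, Y2=0 — matches
  N7 stuck-at-1: N1=0, N2=1, N3=1, N4=1, N5=1, N6=0, N7=1 [stuck-at-1] → Y1=1, Y2=1 — eliminated
Only N5 stuck-at-1 reproduces the observed Y1=1, Y2=0.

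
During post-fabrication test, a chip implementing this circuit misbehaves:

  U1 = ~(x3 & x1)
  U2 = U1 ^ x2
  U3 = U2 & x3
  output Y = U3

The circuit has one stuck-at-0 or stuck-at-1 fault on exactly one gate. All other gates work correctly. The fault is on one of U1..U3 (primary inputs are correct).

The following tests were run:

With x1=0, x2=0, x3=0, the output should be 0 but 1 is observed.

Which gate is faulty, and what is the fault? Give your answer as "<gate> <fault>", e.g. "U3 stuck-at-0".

Fault-free values for test 1 (x1=0, x2=0, x3=0): U1=1, U2=1, U3=0, giving Y=0. Observed 1.
Test 1: faults giving observed 1 are {U3 stuck-at-1}.
Only U3 stuck-at-1 is consistent with every test.

U3 stuck-at-1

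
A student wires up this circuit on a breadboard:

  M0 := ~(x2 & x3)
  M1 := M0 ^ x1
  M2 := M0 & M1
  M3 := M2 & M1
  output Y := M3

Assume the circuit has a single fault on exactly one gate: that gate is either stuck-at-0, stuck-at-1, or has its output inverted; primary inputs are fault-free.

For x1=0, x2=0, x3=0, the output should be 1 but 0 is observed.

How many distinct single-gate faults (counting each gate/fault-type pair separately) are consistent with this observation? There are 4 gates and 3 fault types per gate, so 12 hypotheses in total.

Fault-free: M0=1, M1=1, M2=1, M3=1 → 1. Observed 0.
  M0 stuck-at-0: output 0 ✓
  M0 stuck-at-1: output 1 ✗
  M0 inverted output: output 0 ✓
  M1 stuck-at-0: output 0 ✓
  M1 stuck-at-1: output 1 ✗
  M1 inverted output: output 0 ✓
  M2 stuck-at-0: output 0 ✓
  M2 stuck-at-1: output 1 ✗
  M2 inverted output: output 0 ✓
  M3 stuck-at-0: output 0 ✓
  M3 stuck-at-1: output 1 ✗
  M3 inverted output: output 0 ✓
Consistent faults: {M0 stuck-at-0, M0 inverted output, M1 stuck-at-0, M1 inverted output, M2 stuck-at-0, M2 inverted output, M3 stuck-at-0, M3 inverted output} — 8 in all.

8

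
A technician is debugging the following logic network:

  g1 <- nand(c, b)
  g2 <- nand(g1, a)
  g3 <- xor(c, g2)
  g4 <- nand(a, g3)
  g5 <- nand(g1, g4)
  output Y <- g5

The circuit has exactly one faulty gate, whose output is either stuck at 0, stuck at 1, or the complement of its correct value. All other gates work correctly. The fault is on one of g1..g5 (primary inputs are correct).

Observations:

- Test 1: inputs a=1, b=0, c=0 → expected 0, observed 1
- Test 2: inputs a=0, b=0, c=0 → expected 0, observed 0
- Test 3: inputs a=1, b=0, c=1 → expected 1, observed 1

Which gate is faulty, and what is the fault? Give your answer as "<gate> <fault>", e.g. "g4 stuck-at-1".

g3 stuck-at-1

Fault-free values for test 1 (a=1, b=0, c=0): g1=1, g2=0, g3=0, g4=1, g5=0, giving Y=0. Observed 1.
Test 1: faults giving observed 1 are {g1 stuck-at-0, g1 inverted output, g2 stuck-at-1, g2 inverted output, g3 stuck-at-1, g3 inverted output, g4 stuck-at-0, g4 inverted output, g5 stuck-at-1, g5 inverted output}.
Test 2 (a=0, b=0, c=0): fault-free g1=1, g2=1, g3=1, g4=1, g5=0 → 0; observed 0. Eliminates g1 stuck-at-0, g1 inverted output, g4 stuck-at-0, g4 inverted output, g5 stuck-at-1, g5 inverted output.
Test 3 (a=1, b=0, c=1): fault-free g1=1, g2=0, g3=1, g4=0, g5=1 → 1; observed 1. Eliminates g2 stuck-at-1, g2 inverted output, g3 inverted output.
Only g3 stuck-at-1 is consistent with every test.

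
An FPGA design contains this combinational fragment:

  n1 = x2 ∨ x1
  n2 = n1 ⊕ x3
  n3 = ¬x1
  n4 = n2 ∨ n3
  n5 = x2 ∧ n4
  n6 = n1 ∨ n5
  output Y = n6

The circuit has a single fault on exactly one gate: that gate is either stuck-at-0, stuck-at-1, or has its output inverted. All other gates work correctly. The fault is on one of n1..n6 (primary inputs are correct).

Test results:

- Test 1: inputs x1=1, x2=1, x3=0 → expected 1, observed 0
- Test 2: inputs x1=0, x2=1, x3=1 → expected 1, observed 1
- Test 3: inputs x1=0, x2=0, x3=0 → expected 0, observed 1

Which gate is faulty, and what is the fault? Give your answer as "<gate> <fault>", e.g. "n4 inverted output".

n1 inverted output

Fault-free values for test 1 (x1=1, x2=1, x3=0): n1=1, n2=1, n3=0, n4=1, n5=1, n6=1, giving Y=1. Observed 0.
Test 1: faults giving observed 0 are {n1 stuck-at-0, n1 inverted output, n6 stuck-at-0, n6 inverted output}.
Test 2 (x1=0, x2=1, x3=1): fault-free n1=1, n2=0, n3=1, n4=1, n5=1, n6=1 → 1; observed 1. Eliminates n6 stuck-at-0, n6 inverted output.
Test 3 (x1=0, x2=0, x3=0): fault-free n1=0, n2=0, n3=1, n4=1, n5=0, n6=0 → 0; observed 1. Eliminates n1 stuck-at-0.
Only n1 inverted output is consistent with every test.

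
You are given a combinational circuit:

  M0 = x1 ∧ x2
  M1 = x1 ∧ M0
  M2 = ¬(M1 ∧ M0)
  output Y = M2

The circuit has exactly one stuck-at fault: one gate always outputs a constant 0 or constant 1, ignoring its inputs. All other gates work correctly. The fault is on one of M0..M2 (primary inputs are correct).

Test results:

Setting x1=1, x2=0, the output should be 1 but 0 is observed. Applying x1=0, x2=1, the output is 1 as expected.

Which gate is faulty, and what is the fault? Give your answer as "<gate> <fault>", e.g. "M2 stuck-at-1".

M0 stuck-at-1

Fault-free values for test 1 (x1=1, x2=0): M0=0, M1=0, M2=1, giving Y=1. Observed 0.
Test 1: faults giving observed 0 are {M0 stuck-at-1, M2 stuck-at-0}.
Test 2 (x1=0, x2=1): fault-free M0=0, M1=0, M2=1 → 1; observed 1. Eliminates M2 stuck-at-0.
Only M0 stuck-at-1 is consistent with every test.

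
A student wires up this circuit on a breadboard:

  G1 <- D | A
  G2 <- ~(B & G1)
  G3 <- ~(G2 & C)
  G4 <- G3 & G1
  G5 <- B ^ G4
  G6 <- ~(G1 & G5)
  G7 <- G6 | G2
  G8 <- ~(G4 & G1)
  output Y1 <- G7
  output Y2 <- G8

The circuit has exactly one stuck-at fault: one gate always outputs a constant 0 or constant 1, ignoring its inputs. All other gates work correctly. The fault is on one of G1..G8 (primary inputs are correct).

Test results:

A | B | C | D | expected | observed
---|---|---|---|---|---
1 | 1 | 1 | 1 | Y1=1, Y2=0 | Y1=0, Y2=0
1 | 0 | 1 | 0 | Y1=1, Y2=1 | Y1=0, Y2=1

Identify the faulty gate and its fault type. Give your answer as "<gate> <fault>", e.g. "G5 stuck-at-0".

Fault-free values for test 1 (A=1, B=1, C=1, D=1): G1=1, G2=0, G3=1, G4=1, G5=0, G6=1, G7=1, G8=0, giving Y1=1, Y2=0. Observed Y1=0, Y2=0.
Test 1: faults giving observed Y1=0, Y2=0 are {G5 stuck-at-1, G6 stuck-at-0, G7 stuck-at-0}.
Test 2 (A=1, B=0, C=1, D=0): fault-free G1=1, G2=1, G3=0, G4=0, G5=0, G6=1, G7=1, G8=1 → Y1=1, Y2=1; observed Y1=0, Y2=1. Eliminates G5 stuck-at-1, G6 stuck-at-0.
Only G7 stuck-at-0 is consistent with every test.

G7 stuck-at-0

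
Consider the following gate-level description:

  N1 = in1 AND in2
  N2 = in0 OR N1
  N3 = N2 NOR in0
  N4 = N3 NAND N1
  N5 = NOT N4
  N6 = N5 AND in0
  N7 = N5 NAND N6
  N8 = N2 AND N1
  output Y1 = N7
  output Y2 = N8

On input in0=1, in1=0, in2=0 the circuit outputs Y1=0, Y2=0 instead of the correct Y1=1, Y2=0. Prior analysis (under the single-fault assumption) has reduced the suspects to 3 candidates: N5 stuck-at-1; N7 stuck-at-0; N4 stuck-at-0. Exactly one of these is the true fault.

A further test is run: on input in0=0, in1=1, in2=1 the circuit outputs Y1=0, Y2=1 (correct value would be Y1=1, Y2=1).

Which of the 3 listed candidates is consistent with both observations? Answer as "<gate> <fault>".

N7 stuck-at-0

Evaluate each candidate on input in0=0, in1=1, in2=1:
  N5 stuck-at-1: N1=1, N2=1, N3=0, N4=1, N5=1 [stuck-at-1], N6=0, N7=1, N8=1 → Y1=1, Y2=1 — eliminated
  N7 stuck-at-0: N1=1, N2=1, N3=0, N4=1, N5=0, N6=0, N7=0 [stuck-at-0], N8=1 → Y1=0, Y2=1 — matches
  N4 stuck-at-0: N1=1, N2=1, N3=0, N4=0 [stuck-at-0], N5=1, N6=0, N7=1, N8=1 → Y1=1, Y2=1 — eliminated
Only N7 stuck-at-0 reproduces the observed Y1=0, Y2=1.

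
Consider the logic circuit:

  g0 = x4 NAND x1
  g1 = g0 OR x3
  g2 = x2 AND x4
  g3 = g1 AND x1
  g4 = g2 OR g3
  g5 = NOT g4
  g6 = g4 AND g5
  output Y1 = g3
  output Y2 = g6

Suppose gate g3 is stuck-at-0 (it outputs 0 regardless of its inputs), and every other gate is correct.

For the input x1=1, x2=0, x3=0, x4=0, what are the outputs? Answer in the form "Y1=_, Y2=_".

Y1=0, Y2=0

Propagate with g3 forced: g0=1, g1=1, g2=0, g3=0 [stuck-at-0], g4=0, g5=1, g6=0.
So the outputs are Y1=0, Y2=0. (Without the fault they would be Y1=1, Y2=0.)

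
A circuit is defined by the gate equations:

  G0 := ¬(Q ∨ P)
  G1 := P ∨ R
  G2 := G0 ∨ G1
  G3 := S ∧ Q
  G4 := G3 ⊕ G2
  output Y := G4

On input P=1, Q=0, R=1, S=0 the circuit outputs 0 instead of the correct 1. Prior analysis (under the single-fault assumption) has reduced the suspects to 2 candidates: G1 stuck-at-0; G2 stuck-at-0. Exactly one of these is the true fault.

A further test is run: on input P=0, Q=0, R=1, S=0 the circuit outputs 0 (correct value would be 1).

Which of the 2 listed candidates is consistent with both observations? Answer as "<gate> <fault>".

G2 stuck-at-0

Evaluate each candidate on input P=0, Q=0, R=1, S=0:
  G1 stuck-at-0: G0=1, G1=0 [stuck-at-0], G2=1, G3=0, G4=1 → 1 — eliminated
  G2 stuck-at-0: G0=1, G1=1, G2=0 [stuck-at-0], G3=0, G4=0 → 0 — matches
Only G2 stuck-at-0 reproduces the observed 0.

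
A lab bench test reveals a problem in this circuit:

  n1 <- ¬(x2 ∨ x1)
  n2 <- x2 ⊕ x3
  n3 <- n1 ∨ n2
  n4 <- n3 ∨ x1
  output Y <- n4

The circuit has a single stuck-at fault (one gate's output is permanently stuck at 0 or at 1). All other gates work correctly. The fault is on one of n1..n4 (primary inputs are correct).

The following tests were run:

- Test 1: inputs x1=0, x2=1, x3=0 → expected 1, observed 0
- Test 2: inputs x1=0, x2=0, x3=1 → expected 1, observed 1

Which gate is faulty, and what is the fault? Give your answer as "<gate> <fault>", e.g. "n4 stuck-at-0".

Fault-free values for test 1 (x1=0, x2=1, x3=0): n1=0, n2=1, n3=1, n4=1, giving Y=1. Observed 0.
Test 1: faults giving observed 0 are {n2 stuck-at-0, n3 stuck-at-0, n4 stuck-at-0}.
Test 2 (x1=0, x2=0, x3=1): fault-free n1=1, n2=1, n3=1, n4=1 → 1; observed 1. Eliminates n3 stuck-at-0, n4 stuck-at-0.
Only n2 stuck-at-0 is consistent with every test.

n2 stuck-at-0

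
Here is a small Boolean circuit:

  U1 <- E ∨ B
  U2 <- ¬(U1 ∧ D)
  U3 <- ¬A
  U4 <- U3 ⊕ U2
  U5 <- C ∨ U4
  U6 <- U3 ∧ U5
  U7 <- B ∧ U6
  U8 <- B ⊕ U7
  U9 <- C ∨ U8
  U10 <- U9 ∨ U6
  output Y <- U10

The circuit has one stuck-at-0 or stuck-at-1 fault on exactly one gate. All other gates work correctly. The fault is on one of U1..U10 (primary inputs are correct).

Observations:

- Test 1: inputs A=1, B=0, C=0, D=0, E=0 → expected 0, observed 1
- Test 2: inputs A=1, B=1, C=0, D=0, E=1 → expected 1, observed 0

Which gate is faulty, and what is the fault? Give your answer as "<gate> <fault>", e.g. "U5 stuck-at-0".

Fault-free values for test 1 (A=1, B=0, C=0, D=0, E=0): U1=0, U2=1, U3=0, U4=1, U5=1, U6=0, U7=0, U8=0, U9=0, U10=0, giving Y=0. Observed 1.
Test 1: faults giving observed 1 are {U6 stuck-at-1, U7 stuck-at-1, U8 stuck-at-1, U9 stuck-at-1, U10 stuck-at-1}.
Test 2 (A=1, B=1, C=0, D=0, E=1): fault-free U1=1, U2=1, U3=0, U4=1, U5=1, U6=0, U7=0, U8=1, U9=1, U10=1 → 1; observed 0. Eliminates U6 stuck-at-1, U8 stuck-at-1, U9 stuck-at-1, U10 stuck-at-1.
Only U7 stuck-at-1 is consistent with every test.

U7 stuck-at-1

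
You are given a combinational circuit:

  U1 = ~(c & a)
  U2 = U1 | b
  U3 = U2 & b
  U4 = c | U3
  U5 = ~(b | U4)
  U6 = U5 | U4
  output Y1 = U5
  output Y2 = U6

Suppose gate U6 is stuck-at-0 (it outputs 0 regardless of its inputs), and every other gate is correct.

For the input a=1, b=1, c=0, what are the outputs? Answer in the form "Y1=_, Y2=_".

Y1=0, Y2=0

Propagate with U6 forced: U1=1, U2=1, U3=1, U4=1, U5=0, U6=0 [stuck-at-0].
So the outputs are Y1=0, Y2=0. (Without the fault they would be Y1=0, Y2=1.)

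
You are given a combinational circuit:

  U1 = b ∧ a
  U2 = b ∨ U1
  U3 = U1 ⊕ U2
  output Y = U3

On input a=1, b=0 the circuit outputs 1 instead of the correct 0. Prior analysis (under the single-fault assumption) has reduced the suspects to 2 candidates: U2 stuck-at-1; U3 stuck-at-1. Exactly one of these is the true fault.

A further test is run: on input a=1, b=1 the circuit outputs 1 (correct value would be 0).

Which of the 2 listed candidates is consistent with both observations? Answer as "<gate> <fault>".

U3 stuck-at-1

Evaluate each candidate on input a=1, b=1:
  U2 stuck-at-1: U1=1, U2=1 [stuck-at-1], U3=0 → 0 — eliminated
  U3 stuck-at-1: U1=1, U2=1, U3=1 [stuck-at-1] → 1 — matches
Only U3 stuck-at-1 reproduces the observed 1.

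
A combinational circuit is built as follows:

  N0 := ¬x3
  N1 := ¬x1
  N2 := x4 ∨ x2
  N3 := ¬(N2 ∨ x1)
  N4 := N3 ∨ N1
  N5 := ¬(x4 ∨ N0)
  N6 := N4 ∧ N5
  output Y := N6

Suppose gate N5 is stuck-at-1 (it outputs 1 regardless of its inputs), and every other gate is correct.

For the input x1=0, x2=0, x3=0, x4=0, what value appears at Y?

Propagate with N5 forced: N0=1, N1=1, N2=0, N3=1, N4=1, N5=1 [stuck-at-1], N6=1.
So Y = 1. (Without the fault it would be 0.)

1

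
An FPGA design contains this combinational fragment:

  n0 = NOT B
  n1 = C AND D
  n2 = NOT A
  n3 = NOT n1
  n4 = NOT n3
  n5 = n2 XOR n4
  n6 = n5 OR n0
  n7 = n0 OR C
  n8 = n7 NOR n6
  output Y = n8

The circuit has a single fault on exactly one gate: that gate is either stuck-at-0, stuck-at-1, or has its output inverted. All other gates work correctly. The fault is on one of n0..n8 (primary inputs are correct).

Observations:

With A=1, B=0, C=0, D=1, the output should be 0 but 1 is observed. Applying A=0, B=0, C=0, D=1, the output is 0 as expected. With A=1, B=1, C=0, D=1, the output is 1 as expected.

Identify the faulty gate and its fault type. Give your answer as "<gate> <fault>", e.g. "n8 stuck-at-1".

Fault-free values for test 1 (A=1, B=0, C=0, D=1): n0=1, n1=0, n2=0, n3=1, n4=0, n5=0, n6=1, n7=1, n8=0, giving Y=0. Observed 1.
Test 1: faults giving observed 1 are {n0 stuck-at-0, n0 inverted output, n8 stuck-at-1, n8 inverted output}.
Test 2 (A=0, B=0, C=0, D=1): fault-free n0=1, n1=0, n2=1, n3=1, n4=0, n5=1, n6=1, n7=1, n8=0 → 0; observed 0. Eliminates n8 stuck-at-1, n8 inverted output.
Test 3 (A=1, B=1, C=0, D=1): fault-free n0=0, n1=0, n2=0, n3=1, n4=0, n5=0, n6=0, n7=0, n8=1 → 1; observed 1. Eliminates n0 inverted output.
Only n0 stuck-at-0 is consistent with every test.

n0 stuck-at-0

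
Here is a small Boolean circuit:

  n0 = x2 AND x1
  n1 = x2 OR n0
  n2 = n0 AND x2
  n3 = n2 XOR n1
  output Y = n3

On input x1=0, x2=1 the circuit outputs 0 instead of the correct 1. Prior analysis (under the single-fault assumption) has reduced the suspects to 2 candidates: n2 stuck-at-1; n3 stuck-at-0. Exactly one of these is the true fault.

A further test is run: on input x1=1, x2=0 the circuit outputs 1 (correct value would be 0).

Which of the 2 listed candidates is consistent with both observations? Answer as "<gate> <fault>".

n2 stuck-at-1

Evaluate each candidate on input x1=1, x2=0:
  n2 stuck-at-1: n0=0, n1=0, n2=1 [stuck-at-1], n3=1 → 1 — matches
  n3 stuck-at-0: n0=0, n1=0, n2=0, n3=0 [stuck-at-0] → 0 — eliminated
Only n2 stuck-at-1 reproduces the observed 1.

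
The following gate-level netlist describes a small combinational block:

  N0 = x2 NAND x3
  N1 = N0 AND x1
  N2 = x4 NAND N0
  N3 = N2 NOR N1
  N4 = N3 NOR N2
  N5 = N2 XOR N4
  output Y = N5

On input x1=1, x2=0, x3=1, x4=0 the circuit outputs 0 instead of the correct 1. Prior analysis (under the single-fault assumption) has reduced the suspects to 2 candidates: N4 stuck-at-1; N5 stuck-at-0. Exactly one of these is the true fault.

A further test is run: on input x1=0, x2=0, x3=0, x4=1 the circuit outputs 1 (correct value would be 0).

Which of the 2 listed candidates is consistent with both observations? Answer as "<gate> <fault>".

Evaluate each candidate on input x1=0, x2=0, x3=0, x4=1:
  N4 stuck-at-1: N0=1, N1=0, N2=0, N3=1, N4=1 [stuck-at-1], N5=1 → 1 — matches
  N5 stuck-at-0: N0=1, N1=0, N2=0, N3=1, N4=0, N5=0 [stuck-at-0] → 0 — eliminated
Only N4 stuck-at-1 reproduces the observed 1.

N4 stuck-at-1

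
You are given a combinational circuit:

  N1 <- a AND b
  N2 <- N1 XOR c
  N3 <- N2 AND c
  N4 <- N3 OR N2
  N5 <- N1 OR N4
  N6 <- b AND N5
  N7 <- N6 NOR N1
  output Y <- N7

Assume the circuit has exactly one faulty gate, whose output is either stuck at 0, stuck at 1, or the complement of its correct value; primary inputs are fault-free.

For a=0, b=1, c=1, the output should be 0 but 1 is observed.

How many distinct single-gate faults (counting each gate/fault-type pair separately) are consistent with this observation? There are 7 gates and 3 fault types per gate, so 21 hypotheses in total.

10

Fault-free: N1=0, N2=1, N3=1, N4=1, N5=1, N6=1, N7=0 → 0. Observed 1.
  N1: none of the 3 fault types match ✗
  N2: stuck-at-0, inverted output ✓; others ✗
  N3: none of the 3 fault types match ✗
  N4: stuck-at-0, inverted output ✓; others ✗
  N5: stuck-at-0, inverted output ✓; others ✗
  N6: stuck-at-0, inverted output ✓; others ✗
  N7: stuck-at-1, inverted output ✓; others ✗
Consistent faults: {N2 stuck-at-0, N2 inverted output, N4 stuck-at-0, N4 inverted output, N5 stuck-at-0, N5 inverted output, N6 stuck-at-0, N6 inverted output, N7 stuck-at-1, N7 inverted output} — 10 in all.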